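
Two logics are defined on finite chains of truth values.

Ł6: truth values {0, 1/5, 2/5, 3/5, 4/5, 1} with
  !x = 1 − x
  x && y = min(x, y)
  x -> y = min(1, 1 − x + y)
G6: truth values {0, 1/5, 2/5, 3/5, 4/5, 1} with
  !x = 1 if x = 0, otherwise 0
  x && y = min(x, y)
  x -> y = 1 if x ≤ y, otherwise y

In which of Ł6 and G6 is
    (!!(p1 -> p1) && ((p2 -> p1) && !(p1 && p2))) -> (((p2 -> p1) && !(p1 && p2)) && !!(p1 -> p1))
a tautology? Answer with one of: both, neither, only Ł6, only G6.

both

In Ł6: every assignment gives 1 — tautology.
In G6: every assignment gives 1 — tautology.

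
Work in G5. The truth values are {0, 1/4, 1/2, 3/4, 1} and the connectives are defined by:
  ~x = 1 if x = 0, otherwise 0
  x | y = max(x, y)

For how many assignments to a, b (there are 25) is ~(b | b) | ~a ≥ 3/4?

9

value 1: 9 assignments (counts)
value 0: 16 assignments
So 9 of the 25 assignments meet the threshold.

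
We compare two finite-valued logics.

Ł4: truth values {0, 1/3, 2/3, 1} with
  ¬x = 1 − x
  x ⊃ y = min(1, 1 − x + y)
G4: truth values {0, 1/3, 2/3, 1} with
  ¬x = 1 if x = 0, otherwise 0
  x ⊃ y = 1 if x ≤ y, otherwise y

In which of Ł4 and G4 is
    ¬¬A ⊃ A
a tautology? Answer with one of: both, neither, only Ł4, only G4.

In Ł4: every assignment gives 1 — tautology.
In G4: at A = 1/3 the value is 1/3 — not a tautology.

only Ł4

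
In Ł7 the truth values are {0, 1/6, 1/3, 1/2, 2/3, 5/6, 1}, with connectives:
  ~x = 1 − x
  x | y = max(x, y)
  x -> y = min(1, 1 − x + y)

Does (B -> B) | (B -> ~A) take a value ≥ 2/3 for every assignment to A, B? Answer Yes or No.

At A = 1/2, B = 2/3, for instance:
B -> B = 2/3 -> 2/3 = 1
~A = ~1/2 = 1/2
B -> ~A = 2/3 -> 1/2 = 5/6
(B -> B) | (B -> ~A) = 1 | 5/6 = 1
and checking the remaining 48 assignments likewise gives ≥ 2/3 in every case.

Yes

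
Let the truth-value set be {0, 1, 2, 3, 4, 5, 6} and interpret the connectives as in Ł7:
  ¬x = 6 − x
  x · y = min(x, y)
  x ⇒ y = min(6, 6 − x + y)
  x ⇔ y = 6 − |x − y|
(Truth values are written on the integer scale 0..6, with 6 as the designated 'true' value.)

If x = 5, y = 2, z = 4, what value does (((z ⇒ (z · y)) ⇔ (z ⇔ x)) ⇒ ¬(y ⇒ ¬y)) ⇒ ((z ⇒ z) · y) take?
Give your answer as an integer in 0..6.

z · y = 4 · 2 = 2
z ⇒ (z · y) = 4 ⇒ 2 = 4
z ⇔ x = 4 ⇔ 5 = 5
(z ⇒ (z · y)) ⇔ (z ⇔ x) = 4 ⇔ 5 = 5
¬y = ¬2 = 4
y ⇒ ¬y = 2 ⇒ 4 = 6
¬(y ⇒ ¬y) = ¬6 = 0
((z ⇒ (z · y)) ⇔ (z ⇔ x)) ⇒ ¬(y ⇒ ¬y) = 5 ⇒ 0 = 1
z ⇒ z = 4 ⇒ 4 = 6
(z ⇒ z) · y = 6 · 2 = 2
(((z ⇒ (z · y)) ⇔ (z ⇔ x)) ⇒ ¬(y ⇒ ¬y)) ⇒ ((z ⇒ z) · y) = 1 ⇒ 2 = 6

6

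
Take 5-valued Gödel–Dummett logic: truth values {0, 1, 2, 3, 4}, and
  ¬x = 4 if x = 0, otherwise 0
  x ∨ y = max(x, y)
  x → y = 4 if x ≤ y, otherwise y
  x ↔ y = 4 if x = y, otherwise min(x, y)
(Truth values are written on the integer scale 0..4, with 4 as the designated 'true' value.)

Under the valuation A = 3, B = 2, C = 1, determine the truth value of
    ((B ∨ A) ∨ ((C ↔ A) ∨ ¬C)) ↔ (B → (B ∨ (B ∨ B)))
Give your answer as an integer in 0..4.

3

B ∨ A = 2 ∨ 3 = 3
C ↔ A = 1 ↔ 3 = 1
¬C = ¬1 = 0
(C ↔ A) ∨ ¬C = 1 ∨ 0 = 1
(B ∨ A) ∨ ((C ↔ A) ∨ ¬C) = 3 ∨ 1 = 3
B ∨ B = 2 ∨ 2 = 2
B ∨ (B ∨ B) = 2 ∨ 2 = 2
B → (B ∨ (B ∨ B)) = 2 → 2 = 4
((B ∨ A) ∨ ((C ↔ A) ∨ ¬C)) ↔ (B → (B ∨ (B ∨ B))) = 3 ↔ 4 = 3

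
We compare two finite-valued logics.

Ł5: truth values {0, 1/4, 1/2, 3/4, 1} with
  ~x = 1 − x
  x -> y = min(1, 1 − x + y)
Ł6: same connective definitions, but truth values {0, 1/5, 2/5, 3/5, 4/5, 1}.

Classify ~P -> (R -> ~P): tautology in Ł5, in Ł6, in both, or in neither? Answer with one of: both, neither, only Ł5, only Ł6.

both

In Ł5: every assignment gives 1 — tautology.
In Ł6: every assignment gives 1 — tautology.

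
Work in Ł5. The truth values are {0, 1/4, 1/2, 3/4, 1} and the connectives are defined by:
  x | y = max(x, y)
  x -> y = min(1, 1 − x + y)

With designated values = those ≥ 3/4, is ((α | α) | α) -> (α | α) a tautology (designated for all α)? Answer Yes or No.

Yes

α = 0 ↦ 1
α = 1/4 ↦ 1
α = 1/2 ↦ 1
α = 3/4 ↦ 1
α = 1 ↦ 1
Every assignment gives a value ≥ 3/4.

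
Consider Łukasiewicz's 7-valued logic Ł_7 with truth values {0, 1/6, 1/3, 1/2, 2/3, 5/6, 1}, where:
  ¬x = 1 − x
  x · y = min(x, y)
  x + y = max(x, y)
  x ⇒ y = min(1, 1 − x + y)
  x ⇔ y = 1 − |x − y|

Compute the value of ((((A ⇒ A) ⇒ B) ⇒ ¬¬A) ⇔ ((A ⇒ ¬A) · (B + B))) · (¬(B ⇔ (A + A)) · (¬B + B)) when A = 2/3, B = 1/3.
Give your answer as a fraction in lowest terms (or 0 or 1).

A ⇒ A = 2/3 ⇒ 2/3 = 1
(A ⇒ A) ⇒ B = 1 ⇒ 1/3 = 1/3
¬A = ¬2/3 = 1/3
¬¬A = ¬1/3 = 2/3
((A ⇒ A) ⇒ B) ⇒ ¬¬A = 1/3 ⇒ 2/3 = 1
¬A = ¬2/3 = 1/3
A ⇒ ¬A = 2/3 ⇒ 1/3 = 2/3
B + B = 1/3 + 1/3 = 1/3
(A ⇒ ¬A) · (B + B) = 2/3 · 1/3 = 1/3
(((A ⇒ A) ⇒ B) ⇒ ¬¬A) ⇔ ((A ⇒ ¬A) · (B + B)) = 1 ⇔ 1/3 = 1/3
A + A = 2/3 + 2/3 = 2/3
B ⇔ (A + A) = 1/3 ⇔ 2/3 = 2/3
¬(B ⇔ (A + A)) = ¬2/3 = 1/3
¬B = ¬1/3 = 2/3
¬B + B = 2/3 + 1/3 = 2/3
¬(B ⇔ (A + A)) · (¬B + B) = 1/3 · 2/3 = 1/3
((((A ⇒ A) ⇒ B) ⇒ ¬¬A) ⇔ ((A ⇒ ¬A) · (B + B))) · (¬(B ⇔ (A + A)) · (¬B + B)) = 1/3 · 1/3 = 1/3

1/3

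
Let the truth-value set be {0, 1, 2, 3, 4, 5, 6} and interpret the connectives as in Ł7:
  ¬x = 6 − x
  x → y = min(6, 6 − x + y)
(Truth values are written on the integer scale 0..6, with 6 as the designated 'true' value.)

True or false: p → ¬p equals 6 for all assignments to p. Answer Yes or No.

No

Counterexample: take p = 4.
¬p = ¬4 = 2
p → ¬p = 4 → 2 = 4
This gives 4 ≠ 6.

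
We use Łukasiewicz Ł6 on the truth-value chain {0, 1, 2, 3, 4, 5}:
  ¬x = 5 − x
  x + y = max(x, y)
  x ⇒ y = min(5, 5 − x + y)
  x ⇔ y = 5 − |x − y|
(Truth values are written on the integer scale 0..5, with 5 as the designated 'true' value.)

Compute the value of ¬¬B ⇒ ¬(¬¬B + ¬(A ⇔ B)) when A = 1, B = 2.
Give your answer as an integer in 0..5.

5

¬B = ¬2 = 3
¬¬B = ¬3 = 2
¬B = ¬2 = 3
¬¬B = ¬3 = 2
A ⇔ B = 1 ⇔ 2 = 4
¬(A ⇔ B) = ¬4 = 1
¬¬B + ¬(A ⇔ B) = 2 + 1 = 2
¬(¬¬B + ¬(A ⇔ B)) = ¬2 = 3
¬¬B ⇒ ¬(¬¬B + ¬(A ⇔ B)) = 2 ⇒ 3 = 5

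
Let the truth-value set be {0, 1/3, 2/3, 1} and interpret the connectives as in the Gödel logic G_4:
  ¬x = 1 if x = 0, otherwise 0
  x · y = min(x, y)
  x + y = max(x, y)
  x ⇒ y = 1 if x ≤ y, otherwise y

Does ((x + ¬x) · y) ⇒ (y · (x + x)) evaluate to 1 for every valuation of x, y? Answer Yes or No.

No

Counterexample: take x = 0, y = 1/3.
¬x = ¬0 = 1
x + ¬x = 0 + 1 = 1
(x + ¬x) · y = 1 · 1/3 = 1/3
x + x = 0 + 0 = 0
y · (x + x) = 1/3 · 0 = 0
((x + ¬x) · y) ⇒ (y · (x + x)) = 1/3 ⇒ 0 = 0
This gives 0 ≠ 1.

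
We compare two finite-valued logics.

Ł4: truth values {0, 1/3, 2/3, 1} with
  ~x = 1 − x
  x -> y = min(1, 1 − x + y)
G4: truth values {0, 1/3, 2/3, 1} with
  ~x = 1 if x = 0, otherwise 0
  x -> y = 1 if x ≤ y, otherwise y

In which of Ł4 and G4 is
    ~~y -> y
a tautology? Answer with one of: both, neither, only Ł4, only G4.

In Ł4: every assignment gives 1 — tautology.
In G4: at y = 1/3 the value is 1/3 — not a tautology.

only Ł4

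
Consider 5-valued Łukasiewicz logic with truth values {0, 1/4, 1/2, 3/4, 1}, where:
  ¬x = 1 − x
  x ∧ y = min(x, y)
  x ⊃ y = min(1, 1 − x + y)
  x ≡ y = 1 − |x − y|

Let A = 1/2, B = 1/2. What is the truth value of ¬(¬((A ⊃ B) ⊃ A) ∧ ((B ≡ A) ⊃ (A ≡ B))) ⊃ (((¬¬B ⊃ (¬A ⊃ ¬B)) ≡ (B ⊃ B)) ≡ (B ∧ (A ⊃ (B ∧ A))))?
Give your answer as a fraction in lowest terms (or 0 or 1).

1

A ⊃ B = 1/2 ⊃ 1/2 = 1
(A ⊃ B) ⊃ A = 1 ⊃ 1/2 = 1/2
¬((A ⊃ B) ⊃ A) = ¬1/2 = 1/2
B ≡ A = 1/2 ≡ 1/2 = 1
A ≡ B = 1/2 ≡ 1/2 = 1
(B ≡ A) ⊃ (A ≡ B) = 1 ⊃ 1 = 1
¬((A ⊃ B) ⊃ A) ∧ ((B ≡ A) ⊃ (A ≡ B)) = 1/2 ∧ 1 = 1/2
¬(¬((A ⊃ B) ⊃ A) ∧ ((B ≡ A) ⊃ (A ≡ B))) = ¬1/2 = 1/2
¬B = ¬1/2 = 1/2
¬¬B = ¬1/2 = 1/2
¬A = ¬1/2 = 1/2
¬B = ¬1/2 = 1/2
¬A ⊃ ¬B = 1/2 ⊃ 1/2 = 1
¬¬B ⊃ (¬A ⊃ ¬B) = 1/2 ⊃ 1 = 1
B ⊃ B = 1/2 ⊃ 1/2 = 1
(¬¬B ⊃ (¬A ⊃ ¬B)) ≡ (B ⊃ B) = 1 ≡ 1 = 1
B ∧ A = 1/2 ∧ 1/2 = 1/2
A ⊃ (B ∧ A) = 1/2 ⊃ 1/2 = 1
B ∧ (A ⊃ (B ∧ A)) = 1/2 ∧ 1 = 1/2
((¬¬B ⊃ (¬A ⊃ ¬B)) ≡ (B ⊃ B)) ≡ (B ∧ (A ⊃ (B ∧ A))) = 1 ≡ 1/2 = 1/2
¬(¬((A ⊃ B) ⊃ A) ∧ ((B ≡ A) ⊃ (A ≡ B))) ⊃ (((¬¬B ⊃ (¬A ⊃ ¬B)) ≡ (B ⊃ B)) ≡ (B ∧ (A ⊃ (B ∧ A)))) = 1/2 ⊃ 1/2 = 1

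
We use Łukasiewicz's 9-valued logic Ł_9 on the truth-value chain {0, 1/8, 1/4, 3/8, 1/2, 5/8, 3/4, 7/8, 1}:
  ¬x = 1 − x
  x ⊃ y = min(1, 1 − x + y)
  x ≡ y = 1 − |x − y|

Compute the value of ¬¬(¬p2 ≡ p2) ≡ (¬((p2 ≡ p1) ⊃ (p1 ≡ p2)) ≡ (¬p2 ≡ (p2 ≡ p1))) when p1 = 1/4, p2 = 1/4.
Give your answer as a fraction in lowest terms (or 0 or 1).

3/4

¬p2 = ¬1/4 = 3/4
¬p2 ≡ p2 = 3/4 ≡ 1/4 = 1/2
¬(¬p2 ≡ p2) = ¬1/2 = 1/2
¬¬(¬p2 ≡ p2) = ¬1/2 = 1/2
p2 ≡ p1 = 1/4 ≡ 1/4 = 1
p1 ≡ p2 = 1/4 ≡ 1/4 = 1
(p2 ≡ p1) ⊃ (p1 ≡ p2) = 1 ⊃ 1 = 1
¬((p2 ≡ p1) ⊃ (p1 ≡ p2)) = ¬1 = 0
¬p2 = ¬1/4 = 3/4
p2 ≡ p1 = 1/4 ≡ 1/4 = 1
¬p2 ≡ (p2 ≡ p1) = 3/4 ≡ 1 = 3/4
¬((p2 ≡ p1) ⊃ (p1 ≡ p2)) ≡ (¬p2 ≡ (p2 ≡ p1)) = 0 ≡ 3/4 = 1/4
¬¬(¬p2 ≡ p2) ≡ (¬((p2 ≡ p1) ⊃ (p1 ≡ p2)) ≡ (¬p2 ≡ (p2 ≡ p1))) = 1/2 ≡ 1/4 = 3/4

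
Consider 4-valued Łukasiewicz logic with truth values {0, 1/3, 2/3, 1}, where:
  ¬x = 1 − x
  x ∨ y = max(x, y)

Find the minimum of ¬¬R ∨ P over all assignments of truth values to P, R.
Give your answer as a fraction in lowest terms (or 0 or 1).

0

Take P = 0, R = 0:
¬R = ¬0 = 1
¬¬R = ¬1 = 0
¬¬R ∨ P = 0 ∨ 0 = 0
No assignment yields a value below 0, so this is the minimum.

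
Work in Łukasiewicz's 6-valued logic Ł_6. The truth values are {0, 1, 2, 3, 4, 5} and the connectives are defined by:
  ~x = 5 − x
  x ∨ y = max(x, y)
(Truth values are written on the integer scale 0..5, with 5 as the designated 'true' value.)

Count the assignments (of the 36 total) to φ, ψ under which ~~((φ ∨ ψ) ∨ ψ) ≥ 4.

20

value 5: 11 assignments (counts)
value 4: 9 assignments (counts)
value 3: 7 assignments
value 2: 5 assignments
value 1: 3 assignments
value 0: 1 assignment
So 20 of the 36 assignments meet the threshold.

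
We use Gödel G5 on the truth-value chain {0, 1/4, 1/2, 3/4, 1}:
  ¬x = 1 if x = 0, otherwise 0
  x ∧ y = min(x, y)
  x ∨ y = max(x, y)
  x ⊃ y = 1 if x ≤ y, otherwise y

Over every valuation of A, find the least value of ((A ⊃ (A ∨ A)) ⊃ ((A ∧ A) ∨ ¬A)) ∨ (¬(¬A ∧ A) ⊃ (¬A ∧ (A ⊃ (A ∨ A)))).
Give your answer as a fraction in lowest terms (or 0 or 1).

1/4

Take A = 1/4:
A ∨ A = 1/4 ∨ 1/4 = 1/4
A ⊃ (A ∨ A) = 1/4 ⊃ 1/4 = 1
A ∧ A = 1/4 ∧ 1/4 = 1/4
¬A = ¬1/4 = 0
(A ∧ A) ∨ ¬A = 1/4 ∨ 0 = 1/4
(A ⊃ (A ∨ A)) ⊃ ((A ∧ A) ∨ ¬A) = 1 ⊃ 1/4 = 1/4
¬A = ¬1/4 = 0
¬A ∧ A = 0 ∧ 1/4 = 0
¬(¬A ∧ A) = ¬0 = 1
¬A = ¬1/4 = 0
A ∨ A = 1/4 ∨ 1/4 = 1/4
A ⊃ (A ∨ A) = 1/4 ⊃ 1/4 = 1
¬A ∧ (A ⊃ (A ∨ A)) = 0 ∧ 1 = 0
¬(¬A ∧ A) ⊃ (¬A ∧ (A ⊃ (A ∨ A))) = 1 ⊃ 0 = 0
((A ⊃ (A ∨ A)) ⊃ ((A ∧ A) ∨ ¬A)) ∨ (¬(¬A ∧ A) ⊃ (¬A ∧ (A ⊃ (A ∨ A)))) = 1/4 ∨ 0 = 1/4
No assignment yields a value below 1/4, so this is the minimum.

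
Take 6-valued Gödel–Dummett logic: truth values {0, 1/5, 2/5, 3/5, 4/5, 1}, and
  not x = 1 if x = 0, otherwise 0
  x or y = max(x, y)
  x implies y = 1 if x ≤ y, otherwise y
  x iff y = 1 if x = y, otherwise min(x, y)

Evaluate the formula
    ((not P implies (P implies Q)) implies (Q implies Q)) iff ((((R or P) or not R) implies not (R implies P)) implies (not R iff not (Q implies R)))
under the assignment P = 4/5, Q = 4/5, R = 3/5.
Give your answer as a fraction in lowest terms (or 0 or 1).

not P = not 4/5 = 0
P implies Q = 4/5 implies 4/5 = 1
not P implies (P implies Q) = 0 implies 1 = 1
Q implies Q = 4/5 implies 4/5 = 1
(not P implies (P implies Q)) implies (Q implies Q) = 1 implies 1 = 1
R or P = 3/5 or 4/5 = 4/5
not R = not 3/5 = 0
(R or P) or not R = 4/5 or 0 = 4/5
R implies P = 3/5 implies 4/5 = 1
not (R implies P) = not 1 = 0
((R or P) or not R) implies not (R implies P) = 4/5 implies 0 = 0
not R = not 3/5 = 0
Q implies R = 4/5 implies 3/5 = 3/5
not (Q implies R) = not 3/5 = 0
not R iff not (Q implies R) = 0 iff 0 = 1
(((R or P) or not R) implies not (R implies P)) implies (not R iff not (Q implies R)) = 0 implies 1 = 1
((not P implies (P implies Q)) implies (Q implies Q)) iff ((((R or P) or not R) implies not (R implies P)) implies (not R iff not (Q implies R))) = 1 iff 1 = 1

1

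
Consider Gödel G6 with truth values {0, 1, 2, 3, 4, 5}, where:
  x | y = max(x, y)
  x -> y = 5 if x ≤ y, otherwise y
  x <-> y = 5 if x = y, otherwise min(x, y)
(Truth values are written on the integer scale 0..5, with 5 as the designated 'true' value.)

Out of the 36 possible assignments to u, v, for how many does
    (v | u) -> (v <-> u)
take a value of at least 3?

12

value 5: 6 assignments (counts)
value 4: 2 assignments (counts)
value 3: 4 assignments (counts)
value 2: 6 assignments
value 1: 8 assignments
value 0: 10 assignments
So 12 of the 36 assignments meet the threshold.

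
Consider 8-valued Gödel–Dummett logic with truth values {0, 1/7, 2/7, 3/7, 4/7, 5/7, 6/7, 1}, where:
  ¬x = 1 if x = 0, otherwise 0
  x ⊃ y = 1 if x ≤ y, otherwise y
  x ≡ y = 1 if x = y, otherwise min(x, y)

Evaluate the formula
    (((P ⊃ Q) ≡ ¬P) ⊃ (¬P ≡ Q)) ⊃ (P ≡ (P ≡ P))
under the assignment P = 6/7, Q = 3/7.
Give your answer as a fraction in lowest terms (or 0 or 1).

P ⊃ Q = 6/7 ⊃ 3/7 = 3/7
¬P = ¬6/7 = 0
(P ⊃ Q) ≡ ¬P = 3/7 ≡ 0 = 0
¬P = ¬6/7 = 0
¬P ≡ Q = 0 ≡ 3/7 = 0
((P ⊃ Q) ≡ ¬P) ⊃ (¬P ≡ Q) = 0 ⊃ 0 = 1
P ≡ P = 6/7 ≡ 6/7 = 1
P ≡ (P ≡ P) = 6/7 ≡ 1 = 6/7
(((P ⊃ Q) ≡ ¬P) ⊃ (¬P ≡ Q)) ⊃ (P ≡ (P ≡ P)) = 1 ⊃ 6/7 = 6/7

6/7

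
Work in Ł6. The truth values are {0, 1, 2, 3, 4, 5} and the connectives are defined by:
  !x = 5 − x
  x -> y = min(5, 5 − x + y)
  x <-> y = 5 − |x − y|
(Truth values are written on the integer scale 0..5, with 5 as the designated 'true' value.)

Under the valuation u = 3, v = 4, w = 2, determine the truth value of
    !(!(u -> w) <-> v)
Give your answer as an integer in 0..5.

u -> w = 3 -> 2 = 4
!(u -> w) = !4 = 1
!(u -> w) <-> v = 1 <-> 4 = 2
!(!(u -> w) <-> v) = !2 = 3

3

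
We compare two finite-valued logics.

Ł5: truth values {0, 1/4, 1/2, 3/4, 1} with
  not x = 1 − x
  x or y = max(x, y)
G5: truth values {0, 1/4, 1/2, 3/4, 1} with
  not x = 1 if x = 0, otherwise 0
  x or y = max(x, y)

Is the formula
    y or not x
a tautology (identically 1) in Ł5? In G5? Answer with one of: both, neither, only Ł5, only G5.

In Ł5: at x = 1/4, y = 0 the value is 3/4 — not a tautology.
In G5: at x = 1/4, y = 0 the value is 0 — not a tautology.

neither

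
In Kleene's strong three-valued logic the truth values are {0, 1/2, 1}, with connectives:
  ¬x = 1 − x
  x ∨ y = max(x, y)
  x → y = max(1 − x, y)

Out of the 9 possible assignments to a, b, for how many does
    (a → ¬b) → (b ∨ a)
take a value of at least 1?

5

a = 0, b = 0 ↦ 0  <
a = 0, b = 1/2 ↦ 1/2  <
a = 0, b = 1 ↦ 1  ≥
a = 1/2, b = 0 ↦ 1/2  <
a = 1/2, b = 1/2 ↦ 1/2  <
a = 1/2, b = 1 ↦ 1  ≥
a = 1, b = 0 ↦ 1  ≥
a = 1, b = 1/2 ↦ 1  ≥
a = 1, b = 1 ↦ 1  ≥
So 5 of the 9 assignments meet the threshold.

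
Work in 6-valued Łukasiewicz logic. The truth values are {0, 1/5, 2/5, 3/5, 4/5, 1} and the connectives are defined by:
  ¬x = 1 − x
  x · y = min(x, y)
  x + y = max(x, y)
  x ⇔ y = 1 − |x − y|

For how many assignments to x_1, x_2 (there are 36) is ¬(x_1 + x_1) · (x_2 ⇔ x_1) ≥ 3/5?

value 1: 1 assignment (counts)
value 4/5: 4 assignments (counts)
value 3/5: 7 assignments (counts)
value 2/5: 9 assignments
value 1/5: 8 assignments
value 0: 7 assignments
So 12 of the 36 assignments meet the threshold.

12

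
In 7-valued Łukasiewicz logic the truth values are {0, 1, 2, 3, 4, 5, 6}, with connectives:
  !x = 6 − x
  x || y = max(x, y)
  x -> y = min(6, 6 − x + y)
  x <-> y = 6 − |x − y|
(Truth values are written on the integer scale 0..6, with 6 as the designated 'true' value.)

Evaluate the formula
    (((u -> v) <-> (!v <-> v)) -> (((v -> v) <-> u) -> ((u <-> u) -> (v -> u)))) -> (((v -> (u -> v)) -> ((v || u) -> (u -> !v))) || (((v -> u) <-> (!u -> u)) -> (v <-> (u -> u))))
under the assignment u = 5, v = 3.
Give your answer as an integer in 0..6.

5

u -> v = 5 -> 3 = 4
!v = !3 = 3
!v <-> v = 3 <-> 3 = 6
(u -> v) <-> (!v <-> v) = 4 <-> 6 = 4
v -> v = 3 -> 3 = 6
(v -> v) <-> u = 6 <-> 5 = 5
u <-> u = 5 <-> 5 = 6
v -> u = 3 -> 5 = 6
(u <-> u) -> (v -> u) = 6 -> 6 = 6
((v -> v) <-> u) -> ((u <-> u) -> (v -> u)) = 5 -> 6 = 6
((u -> v) <-> (!v <-> v)) -> (((v -> v) <-> u) -> ((u <-> u) -> (v -> u))) = 4 -> 6 = 6
u -> v = 5 -> 3 = 4
v -> (u -> v) = 3 -> 4 = 6
v || u = 3 || 5 = 5
!v = !3 = 3
u -> !v = 5 -> 3 = 4
(v || u) -> (u -> !v) = 5 -> 4 = 5
(v -> (u -> v)) -> ((v || u) -> (u -> !v)) = 6 -> 5 = 5
v -> u = 3 -> 5 = 6
!u = !5 = 1
!u -> u = 1 -> 5 = 6
(v -> u) <-> (!u -> u) = 6 <-> 6 = 6
u -> u = 5 -> 5 = 6
v <-> (u -> u) = 3 <-> 6 = 3
((v -> u) <-> (!u -> u)) -> (v <-> (u -> u)) = 6 -> 3 = 3
((v -> (u -> v)) -> ((v || u) -> (u -> !v))) || (((v -> u) <-> (!u -> u)) -> (v <-> (u -> u))) = 5 || 3 = 5
(((u -> v) <-> (!v <-> v)) -> (((v -> v) <-> u) -> ((u <-> u) -> (v -> u)))) -> (((v -> (u -> v)) -> ((v || u) -> (u -> !v))) || (((v -> u) <-> (!u -> u)) -> (v <-> (u -> u)))) = 6 -> 5 = 5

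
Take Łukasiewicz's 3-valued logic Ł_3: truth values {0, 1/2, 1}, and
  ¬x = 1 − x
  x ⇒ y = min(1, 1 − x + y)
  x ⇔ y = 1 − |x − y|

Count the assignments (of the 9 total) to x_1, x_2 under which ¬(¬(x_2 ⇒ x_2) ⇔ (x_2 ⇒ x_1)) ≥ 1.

6

x_1 = 0, x_2 = 0 ↦ 1  ≥
x_1 = 0, x_2 = 1/2 ↦ 1/2  <
x_1 = 0, x_2 = 1 ↦ 0  <
x_1 = 1/2, x_2 = 0 ↦ 1  ≥
x_1 = 1/2, x_2 = 1/2 ↦ 1  ≥
x_1 = 1/2, x_2 = 1 ↦ 1/2  <
x_1 = 1, x_2 = 0 ↦ 1  ≥
x_1 = 1, x_2 = 1/2 ↦ 1  ≥
x_1 = 1, x_2 = 1 ↦ 1  ≥
So 6 of the 9 assignments meet the threshold.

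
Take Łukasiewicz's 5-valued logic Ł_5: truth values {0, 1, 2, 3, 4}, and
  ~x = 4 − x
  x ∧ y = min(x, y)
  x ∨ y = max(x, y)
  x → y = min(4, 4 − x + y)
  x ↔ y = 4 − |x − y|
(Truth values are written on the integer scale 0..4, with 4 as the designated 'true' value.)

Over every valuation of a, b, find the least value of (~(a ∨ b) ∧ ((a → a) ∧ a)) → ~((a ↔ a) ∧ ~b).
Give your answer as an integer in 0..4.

2

Take a = 2, b = 0:
a ∨ b = 2 ∨ 0 = 2
~(a ∨ b) = ~2 = 2
a → a = 2 → 2 = 4
(a → a) ∧ a = 4 ∧ 2 = 2
~(a ∨ b) ∧ ((a → a) ∧ a) = 2 ∧ 2 = 2
a ↔ a = 2 ↔ 2 = 4
~b = ~0 = 4
(a ↔ a) ∧ ~b = 4 ∧ 4 = 4
~((a ↔ a) ∧ ~b) = ~4 = 0
(~(a ∨ b) ∧ ((a → a) ∧ a)) → ~((a ↔ a) ∧ ~b) = 2 → 0 = 2
No assignment yields a value below 2, so this is the minimum.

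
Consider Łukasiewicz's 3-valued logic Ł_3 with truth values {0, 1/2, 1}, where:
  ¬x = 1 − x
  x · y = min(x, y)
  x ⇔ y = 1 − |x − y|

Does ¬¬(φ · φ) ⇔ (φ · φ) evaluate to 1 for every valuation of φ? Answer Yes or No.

φ = 0 ↦ 1
φ = 1/2 ↦ 1
φ = 1 ↦ 1
Every assignment gives a value ≥ 1.

Yes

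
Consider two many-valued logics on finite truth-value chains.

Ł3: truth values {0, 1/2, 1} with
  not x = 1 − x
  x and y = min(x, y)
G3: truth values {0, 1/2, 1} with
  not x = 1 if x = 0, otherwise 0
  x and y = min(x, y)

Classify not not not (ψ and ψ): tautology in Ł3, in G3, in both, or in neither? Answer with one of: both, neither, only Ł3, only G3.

In Ł3: at ψ = 1/2 the value is 1/2 — not a tautology.
In G3: at ψ = 1/2 the value is 0 — not a tautology.

neither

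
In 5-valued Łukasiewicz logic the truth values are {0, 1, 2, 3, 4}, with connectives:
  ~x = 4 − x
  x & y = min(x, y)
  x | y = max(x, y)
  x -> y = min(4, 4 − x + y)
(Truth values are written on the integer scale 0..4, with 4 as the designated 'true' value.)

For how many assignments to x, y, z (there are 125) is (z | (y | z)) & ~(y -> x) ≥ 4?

value 4: 5 assignments (counts)
value 3: 10 assignments
value 2: 15 assignments
value 1: 20 assignments
value 0: 75 assignments
So 5 of the 125 assignments meet the threshold.

5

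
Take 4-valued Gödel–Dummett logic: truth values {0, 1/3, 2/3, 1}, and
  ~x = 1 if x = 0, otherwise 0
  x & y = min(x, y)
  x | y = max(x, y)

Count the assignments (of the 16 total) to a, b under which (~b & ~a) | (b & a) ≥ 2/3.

a = 0, b = 0 ↦ 1  ≥
a = 0, b = 1/3 ↦ 0  <
a = 0, b = 2/3 ↦ 0  <
a = 0, b = 1 ↦ 0  <
a = 1/3, b = 0 ↦ 0  <
a = 1/3, b = 1/3 ↦ 1/3  <
a = 1/3, b = 2/3 ↦ 1/3  <
a = 1/3, b = 1 ↦ 1/3  <
a = 2/3, b = 0 ↦ 0  <
a = 2/3, b = 1/3 ↦ 1/3  <
a = 2/3, b = 2/3 ↦ 2/3  ≥
a = 2/3, b = 1 ↦ 2/3  ≥
a = 1, b = 0 ↦ 0  <
a = 1, b = 1/3 ↦ 1/3  <
a = 1, b = 2/3 ↦ 2/3  ≥
a = 1, b = 1 ↦ 1  ≥
So 5 of the 16 assignments meet the threshold.

5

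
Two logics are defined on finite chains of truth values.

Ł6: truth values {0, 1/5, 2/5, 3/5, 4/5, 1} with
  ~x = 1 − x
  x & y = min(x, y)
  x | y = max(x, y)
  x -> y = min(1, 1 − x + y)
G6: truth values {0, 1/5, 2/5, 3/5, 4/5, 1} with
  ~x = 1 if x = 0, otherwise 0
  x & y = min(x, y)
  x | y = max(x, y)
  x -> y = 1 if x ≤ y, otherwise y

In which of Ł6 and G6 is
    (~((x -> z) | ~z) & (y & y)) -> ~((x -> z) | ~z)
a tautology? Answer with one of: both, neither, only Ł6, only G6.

both

In Ł6: every assignment gives 1 — tautology.
In G6: every assignment gives 1 — tautology.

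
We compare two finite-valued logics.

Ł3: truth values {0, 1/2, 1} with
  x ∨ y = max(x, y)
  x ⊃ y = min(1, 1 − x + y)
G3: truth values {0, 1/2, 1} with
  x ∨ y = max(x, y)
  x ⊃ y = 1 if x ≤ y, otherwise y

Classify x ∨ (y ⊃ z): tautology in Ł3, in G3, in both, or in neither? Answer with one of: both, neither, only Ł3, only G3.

neither

In Ł3: at x = 0, y = 1/2, z = 0 the value is 1/2 — not a tautology.
In G3: at x = 0, y = 1/2, z = 0 the value is 0 — not a tautology.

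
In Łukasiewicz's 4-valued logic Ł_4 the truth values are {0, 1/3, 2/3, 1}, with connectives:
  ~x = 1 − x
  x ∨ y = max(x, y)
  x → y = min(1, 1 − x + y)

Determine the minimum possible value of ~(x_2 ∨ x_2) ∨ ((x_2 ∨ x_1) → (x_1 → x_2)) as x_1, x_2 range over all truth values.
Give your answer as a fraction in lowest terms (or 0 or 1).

2/3

Take x_1 = 1, x_2 = 1/3:
x_2 ∨ x_2 = 1/3 ∨ 1/3 = 1/3
~(x_2 ∨ x_2) = ~1/3 = 2/3
x_2 ∨ x_1 = 1/3 ∨ 1 = 1
x_1 → x_2 = 1 → 1/3 = 1/3
(x_2 ∨ x_1) → (x_1 → x_2) = 1 → 1/3 = 1/3
~(x_2 ∨ x_2) ∨ ((x_2 ∨ x_1) → (x_1 → x_2)) = 2/3 ∨ 1/3 = 2/3
No assignment yields a value below 2/3, so this is the minimum.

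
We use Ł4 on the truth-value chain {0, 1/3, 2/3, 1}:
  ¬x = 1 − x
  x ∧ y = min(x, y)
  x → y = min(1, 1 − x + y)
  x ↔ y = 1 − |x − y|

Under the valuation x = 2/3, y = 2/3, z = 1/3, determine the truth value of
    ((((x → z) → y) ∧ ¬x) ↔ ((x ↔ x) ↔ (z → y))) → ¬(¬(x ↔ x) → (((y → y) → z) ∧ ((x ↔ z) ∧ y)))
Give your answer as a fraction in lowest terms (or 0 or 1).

x → z = 2/3 → 1/3 = 2/3
(x → z) → y = 2/3 → 2/3 = 1
¬x = ¬2/3 = 1/3
((x → z) → y) ∧ ¬x = 1 ∧ 1/3 = 1/3
x ↔ x = 2/3 ↔ 2/3 = 1
z → y = 1/3 → 2/3 = 1
(x ↔ x) ↔ (z → y) = 1 ↔ 1 = 1
(((x → z) → y) ∧ ¬x) ↔ ((x ↔ x) ↔ (z → y)) = 1/3 ↔ 1 = 1/3
x ↔ x = 2/3 ↔ 2/3 = 1
¬(x ↔ x) = ¬1 = 0
y → y = 2/3 → 2/3 = 1
(y → y) → z = 1 → 1/3 = 1/3
x ↔ z = 2/3 ↔ 1/3 = 2/3
(x ↔ z) ∧ y = 2/3 ∧ 2/3 = 2/3
((y → y) → z) ∧ ((x ↔ z) ∧ y) = 1/3 ∧ 2/3 = 1/3
¬(x ↔ x) → (((y → y) → z) ∧ ((x ↔ z) ∧ y)) = 0 → 1/3 = 1
¬(¬(x ↔ x) → (((y → y) → z) ∧ ((x ↔ z) ∧ y))) = ¬1 = 0
((((x → z) → y) ∧ ¬x) ↔ ((x ↔ x) ↔ (z → y))) → ¬(¬(x ↔ x) → (((y → y) → z) ∧ ((x ↔ z) ∧ y))) = 1/3 → 0 = 2/3

2/3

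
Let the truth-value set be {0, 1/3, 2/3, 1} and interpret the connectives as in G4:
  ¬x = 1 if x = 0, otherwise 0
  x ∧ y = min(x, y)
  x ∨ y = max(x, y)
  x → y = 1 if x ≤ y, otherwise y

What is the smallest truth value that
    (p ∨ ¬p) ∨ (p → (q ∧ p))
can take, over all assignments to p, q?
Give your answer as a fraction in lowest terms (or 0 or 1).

Take p = 1/3, q = 0:
¬p = ¬1/3 = 0
p ∨ ¬p = 1/3 ∨ 0 = 1/3
q ∧ p = 0 ∧ 1/3 = 0
p → (q ∧ p) = 1/3 → 0 = 0
(p ∨ ¬p) ∨ (p → (q ∧ p)) = 1/3 ∨ 0 = 1/3
No assignment yields a value below 1/3, so this is the minimum.

1/3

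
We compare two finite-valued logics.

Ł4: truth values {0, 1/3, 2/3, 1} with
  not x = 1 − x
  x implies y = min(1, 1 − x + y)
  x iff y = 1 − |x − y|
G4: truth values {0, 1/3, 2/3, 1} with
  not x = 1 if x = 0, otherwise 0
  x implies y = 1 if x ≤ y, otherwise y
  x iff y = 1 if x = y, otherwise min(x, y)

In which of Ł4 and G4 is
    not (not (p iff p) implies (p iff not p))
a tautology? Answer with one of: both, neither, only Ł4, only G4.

neither

In Ł4: at p = 0 the value is 0 — not a tautology.
In G4: at p = 0 the value is 0 — not a tautology.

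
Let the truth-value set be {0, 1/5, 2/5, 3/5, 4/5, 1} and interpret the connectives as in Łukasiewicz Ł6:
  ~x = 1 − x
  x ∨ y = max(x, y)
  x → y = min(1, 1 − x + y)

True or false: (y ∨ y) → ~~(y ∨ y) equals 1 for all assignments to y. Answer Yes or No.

y = 0 ↦ 1
y = 1/5 ↦ 1
y = 2/5 ↦ 1
y = 3/5 ↦ 1
y = 4/5 ↦ 1
y = 1 ↦ 1
Every assignment gives a value ≥ 1.

Yes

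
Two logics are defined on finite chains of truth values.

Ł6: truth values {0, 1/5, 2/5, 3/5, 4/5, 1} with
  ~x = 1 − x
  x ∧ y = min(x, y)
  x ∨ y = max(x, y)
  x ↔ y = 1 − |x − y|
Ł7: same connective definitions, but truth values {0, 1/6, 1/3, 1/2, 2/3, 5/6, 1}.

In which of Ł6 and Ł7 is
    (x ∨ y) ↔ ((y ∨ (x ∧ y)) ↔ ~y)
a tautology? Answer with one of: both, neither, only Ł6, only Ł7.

neither

In Ł6: at x = 0, y = 1/5 the value is 4/5 — not a tautology.
In Ł7: at x = 0, y = 1/6 the value is 5/6 — not a tautology.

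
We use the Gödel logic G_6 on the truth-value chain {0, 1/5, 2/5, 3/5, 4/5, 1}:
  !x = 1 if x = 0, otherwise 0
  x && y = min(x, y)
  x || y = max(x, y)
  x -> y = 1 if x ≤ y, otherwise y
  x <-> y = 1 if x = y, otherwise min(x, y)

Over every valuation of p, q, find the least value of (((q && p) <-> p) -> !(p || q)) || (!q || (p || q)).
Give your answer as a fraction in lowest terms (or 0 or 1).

Take p = 0, q = 1/5:
q && p = 1/5 && 0 = 0
(q && p) <-> p = 0 <-> 0 = 1
p || q = 0 || 1/5 = 1/5
!(p || q) = !1/5 = 0
((q && p) <-> p) -> !(p || q) = 1 -> 0 = 0
!q = !1/5 = 0
p || q = 0 || 1/5 = 1/5
!q || (p || q) = 0 || 1/5 = 1/5
(((q && p) <-> p) -> !(p || q)) || (!q || (p || q)) = 0 || 1/5 = 1/5
No assignment yields a value below 1/5, so this is the minimum.

1/5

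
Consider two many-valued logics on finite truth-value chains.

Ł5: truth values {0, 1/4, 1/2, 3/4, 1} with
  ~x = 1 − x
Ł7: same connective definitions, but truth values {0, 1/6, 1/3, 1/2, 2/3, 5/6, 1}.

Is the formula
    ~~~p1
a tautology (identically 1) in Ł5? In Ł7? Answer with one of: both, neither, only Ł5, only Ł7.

In Ł5: at p1 = 1/4 the value is 3/4 — not a tautology.
In Ł7: at p1 = 1/6 the value is 5/6 — not a tautology.

neither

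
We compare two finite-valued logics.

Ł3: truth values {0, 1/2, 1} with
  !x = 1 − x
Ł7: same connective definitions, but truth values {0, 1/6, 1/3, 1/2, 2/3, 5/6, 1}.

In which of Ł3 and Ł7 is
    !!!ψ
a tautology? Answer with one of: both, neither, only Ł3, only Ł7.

In Ł3: at ψ = 1/2 the value is 1/2 — not a tautology.
In Ł7: at ψ = 1/6 the value is 5/6 — not a tautology.

neither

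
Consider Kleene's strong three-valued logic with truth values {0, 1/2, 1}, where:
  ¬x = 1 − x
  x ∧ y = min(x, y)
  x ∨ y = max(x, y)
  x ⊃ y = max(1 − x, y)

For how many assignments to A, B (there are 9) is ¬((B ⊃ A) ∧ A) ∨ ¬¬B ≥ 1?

A = 0, B = 0 ↦ 1  ≥
A = 0, B = 1/2 ↦ 1  ≥
A = 0, B = 1 ↦ 1  ≥
A = 1/2, B = 0 ↦ 1/2  <
A = 1/2, B = 1/2 ↦ 1/2  <
A = 1/2, B = 1 ↦ 1  ≥
A = 1, B = 0 ↦ 0  <
A = 1, B = 1/2 ↦ 1/2  <
A = 1, B = 1 ↦ 1  ≥
So 5 of the 9 assignments meet the threshold.

5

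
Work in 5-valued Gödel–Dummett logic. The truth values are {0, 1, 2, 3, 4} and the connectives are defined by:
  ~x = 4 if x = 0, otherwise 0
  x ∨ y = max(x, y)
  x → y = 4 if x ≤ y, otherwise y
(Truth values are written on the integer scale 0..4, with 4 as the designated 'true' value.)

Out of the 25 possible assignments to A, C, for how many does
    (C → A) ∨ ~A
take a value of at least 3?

20

value 4: 19 assignments (counts)
value 3: 1 assignment (counts)
value 2: 2 assignments
value 1: 3 assignments
So 20 of the 25 assignments meet the threshold.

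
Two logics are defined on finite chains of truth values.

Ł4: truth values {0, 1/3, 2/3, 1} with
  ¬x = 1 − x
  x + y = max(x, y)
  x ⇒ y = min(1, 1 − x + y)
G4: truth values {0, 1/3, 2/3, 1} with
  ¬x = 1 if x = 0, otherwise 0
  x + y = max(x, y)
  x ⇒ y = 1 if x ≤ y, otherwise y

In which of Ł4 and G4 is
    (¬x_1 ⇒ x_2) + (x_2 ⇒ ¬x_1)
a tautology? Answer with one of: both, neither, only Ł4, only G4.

both

In Ł4: every assignment gives 1 — tautology.
In G4: every assignment gives 1 — tautology.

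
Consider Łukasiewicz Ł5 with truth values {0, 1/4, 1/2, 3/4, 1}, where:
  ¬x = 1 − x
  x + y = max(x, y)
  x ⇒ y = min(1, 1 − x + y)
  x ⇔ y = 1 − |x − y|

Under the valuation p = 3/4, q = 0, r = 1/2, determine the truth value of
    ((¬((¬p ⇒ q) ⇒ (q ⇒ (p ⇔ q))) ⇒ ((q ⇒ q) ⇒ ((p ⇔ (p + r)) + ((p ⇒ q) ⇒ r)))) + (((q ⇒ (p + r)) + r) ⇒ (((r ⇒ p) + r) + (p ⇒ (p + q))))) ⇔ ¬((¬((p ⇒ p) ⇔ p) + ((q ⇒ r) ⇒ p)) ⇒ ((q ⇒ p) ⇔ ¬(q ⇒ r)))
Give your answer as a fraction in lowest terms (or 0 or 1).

¬p = ¬3/4 = 1/4
¬p ⇒ q = 1/4 ⇒ 0 = 3/4
p ⇔ q = 3/4 ⇔ 0 = 1/4
q ⇒ (p ⇔ q) = 0 ⇒ 1/4 = 1
(¬p ⇒ q) ⇒ (q ⇒ (p ⇔ q)) = 3/4 ⇒ 1 = 1
¬((¬p ⇒ q) ⇒ (q ⇒ (p ⇔ q))) = ¬1 = 0
q ⇒ q = 0 ⇒ 0 = 1
p + r = 3/4 + 1/2 = 3/4
p ⇔ (p + r) = 3/4 ⇔ 3/4 = 1
p ⇒ q = 3/4 ⇒ 0 = 1/4
(p ⇒ q) ⇒ r = 1/4 ⇒ 1/2 = 1
(p ⇔ (p + r)) + ((p ⇒ q) ⇒ r) = 1 + 1 = 1
(q ⇒ q) ⇒ ((p ⇔ (p + r)) + ((p ⇒ q) ⇒ r)) = 1 ⇒ 1 = 1
¬((¬p ⇒ q) ⇒ (q ⇒ (p ⇔ q))) ⇒ ((q ⇒ q) ⇒ ((p ⇔ (p + r)) + ((p ⇒ q) ⇒ r))) = 0 ⇒ 1 = 1
p + r = 3/4 + 1/2 = 3/4
q ⇒ (p + r) = 0 ⇒ 3/4 = 1
(q ⇒ (p + r)) + r = 1 + 1/2 = 1
r ⇒ p = 1/2 ⇒ 3/4 = 1
(r ⇒ p) + r = 1 + 1/2 = 1
p + q = 3/4 + 0 = 3/4
p ⇒ (p + q) = 3/4 ⇒ 3/4 = 1
((r ⇒ p) + r) + (p ⇒ (p + q)) = 1 + 1 = 1
((q ⇒ (p + r)) + r) ⇒ (((r ⇒ p) + r) + (p ⇒ (p + q))) = 1 ⇒ 1 = 1
(¬((¬p ⇒ q) ⇒ (q ⇒ (p ⇔ q))) ⇒ ((q ⇒ q) ⇒ ((p ⇔ (p + r)) + ((p ⇒ q) ⇒ r)))) + (((q ⇒ (p + r)) + r) ⇒ (((r ⇒ p) + r) + (p ⇒ (p + q)))) = 1 + 1 = 1
p ⇒ p = 3/4 ⇒ 3/4 = 1
(p ⇒ p) ⇔ p = 1 ⇔ 3/4 = 3/4
¬((p ⇒ p) ⇔ p) = ¬3/4 = 1/4
q ⇒ r = 0 ⇒ 1/2 = 1
(q ⇒ r) ⇒ p = 1 ⇒ 3/4 = 3/4
¬((p ⇒ p) ⇔ p) + ((q ⇒ r) ⇒ p) = 1/4 + 3/4 = 3/4
q ⇒ p = 0 ⇒ 3/4 = 1
q ⇒ r = 0 ⇒ 1/2 = 1
¬(q ⇒ r) = ¬1 = 0
(q ⇒ p) ⇔ ¬(q ⇒ r) = 1 ⇔ 0 = 0
(¬((p ⇒ p) ⇔ p) + ((q ⇒ r) ⇒ p)) ⇒ ((q ⇒ p) ⇔ ¬(q ⇒ r)) = 3/4 ⇒ 0 = 1/4
¬((¬((p ⇒ p) ⇔ p) + ((q ⇒ r) ⇒ p)) ⇒ ((q ⇒ p) ⇔ ¬(q ⇒ r))) = ¬1/4 = 3/4
((¬((¬p ⇒ q) ⇒ (q ⇒ (p ⇔ q))) ⇒ ((q ⇒ q) ⇒ ((p ⇔ (p + r)) + ((p ⇒ q) ⇒ r)))) + (((q ⇒ (p + r)) + r) ⇒ (((r ⇒ p) + r) + (p ⇒ (p + q))))) ⇔ ¬((¬((p ⇒ p) ⇔ p) + ((q ⇒ r) ⇒ p)) ⇒ ((q ⇒ p) ⇔ ¬(q ⇒ r))) = 1 ⇔ 3/4 = 3/4

3/4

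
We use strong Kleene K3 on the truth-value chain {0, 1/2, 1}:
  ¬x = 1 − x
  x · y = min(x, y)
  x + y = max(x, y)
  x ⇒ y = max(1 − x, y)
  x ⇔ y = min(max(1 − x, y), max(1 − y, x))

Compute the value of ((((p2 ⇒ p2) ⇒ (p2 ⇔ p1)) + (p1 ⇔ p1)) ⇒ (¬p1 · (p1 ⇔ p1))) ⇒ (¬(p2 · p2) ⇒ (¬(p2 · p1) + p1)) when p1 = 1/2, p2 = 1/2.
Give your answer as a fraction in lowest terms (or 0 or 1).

1/2

p2 ⇒ p2 = 1/2 ⇒ 1/2 = 1/2
p2 ⇔ p1 = 1/2 ⇔ 1/2 = 1/2
(p2 ⇒ p2) ⇒ (p2 ⇔ p1) = 1/2 ⇒ 1/2 = 1/2
p1 ⇔ p1 = 1/2 ⇔ 1/2 = 1/2
((p2 ⇒ p2) ⇒ (p2 ⇔ p1)) + (p1 ⇔ p1) = 1/2 + 1/2 = 1/2
¬p1 = ¬1/2 = 1/2
p1 ⇔ p1 = 1/2 ⇔ 1/2 = 1/2
¬p1 · (p1 ⇔ p1) = 1/2 · 1/2 = 1/2
(((p2 ⇒ p2) ⇒ (p2 ⇔ p1)) + (p1 ⇔ p1)) ⇒ (¬p1 · (p1 ⇔ p1)) = 1/2 ⇒ 1/2 = 1/2
p2 · p2 = 1/2 · 1/2 = 1/2
¬(p2 · p2) = ¬1/2 = 1/2
p2 · p1 = 1/2 · 1/2 = 1/2
¬(p2 · p1) = ¬1/2 = 1/2
¬(p2 · p1) + p1 = 1/2 + 1/2 = 1/2
¬(p2 · p2) ⇒ (¬(p2 · p1) + p1) = 1/2 ⇒ 1/2 = 1/2
((((p2 ⇒ p2) ⇒ (p2 ⇔ p1)) + (p1 ⇔ p1)) ⇒ (¬p1 · (p1 ⇔ p1))) ⇒ (¬(p2 · p2) ⇒ (¬(p2 · p1) + p1)) = 1/2 ⇒ 1/2 = 1/2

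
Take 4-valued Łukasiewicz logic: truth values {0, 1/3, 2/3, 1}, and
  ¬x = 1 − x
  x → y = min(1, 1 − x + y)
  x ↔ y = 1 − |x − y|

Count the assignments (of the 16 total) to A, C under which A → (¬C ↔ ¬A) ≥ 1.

12

A = 0, C = 0 ↦ 1  ≥
A = 0, C = 1/3 ↦ 1  ≥
A = 0, C = 2/3 ↦ 1  ≥
A = 0, C = 1 ↦ 1  ≥
A = 1/3, C = 0 ↦ 1  ≥
A = 1/3, C = 1/3 ↦ 1  ≥
A = 1/3, C = 2/3 ↦ 1  ≥
A = 1/3, C = 1 ↦ 1  ≥
A = 2/3, C = 0 ↦ 2/3  <
A = 2/3, C = 1/3 ↦ 1  ≥
A = 2/3, C = 2/3 ↦ 1  ≥
A = 2/3, C = 1 ↦ 1  ≥
A = 1, C = 0 ↦ 0  <
A = 1, C = 1/3 ↦ 1/3  <
A = 1, C = 2/3 ↦ 2/3  <
A = 1, C = 1 ↦ 1  ≥
So 12 of the 16 assignments meet the threshold.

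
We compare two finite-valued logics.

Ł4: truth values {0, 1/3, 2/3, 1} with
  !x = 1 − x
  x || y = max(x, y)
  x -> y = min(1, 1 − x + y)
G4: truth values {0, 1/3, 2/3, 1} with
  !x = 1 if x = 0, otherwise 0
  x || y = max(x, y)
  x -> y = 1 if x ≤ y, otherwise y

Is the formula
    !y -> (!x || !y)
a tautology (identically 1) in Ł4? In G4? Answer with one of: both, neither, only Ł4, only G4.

both

In Ł4: every assignment gives 1 — tautology.
In G4: every assignment gives 1 — tautology.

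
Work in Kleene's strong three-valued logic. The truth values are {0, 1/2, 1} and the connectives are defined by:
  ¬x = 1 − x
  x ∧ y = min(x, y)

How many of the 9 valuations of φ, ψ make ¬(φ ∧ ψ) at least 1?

5

φ = 0, ψ = 0 ↦ 1  ≥
φ = 0, ψ = 1/2 ↦ 1  ≥
φ = 0, ψ = 1 ↦ 1  ≥
φ = 1/2, ψ = 0 ↦ 1  ≥
φ = 1/2, ψ = 1/2 ↦ 1/2  <
φ = 1/2, ψ = 1 ↦ 1/2  <
φ = 1, ψ = 0 ↦ 1  ≥
φ = 1, ψ = 1/2 ↦ 1/2  <
φ = 1, ψ = 1 ↦ 0  <
So 5 of the 9 assignments meet the threshold.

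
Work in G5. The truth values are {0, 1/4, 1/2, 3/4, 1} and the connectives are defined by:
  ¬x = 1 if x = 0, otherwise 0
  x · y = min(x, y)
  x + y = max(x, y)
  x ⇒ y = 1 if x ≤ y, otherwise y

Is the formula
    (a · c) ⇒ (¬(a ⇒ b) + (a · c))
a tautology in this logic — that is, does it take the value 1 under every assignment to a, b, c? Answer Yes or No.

At a = 1/2, b = 1, c = 1/4, for instance:
a · c = 1/2 · 1/4 = 1/4
a ⇒ b = 1/2 ⇒ 1 = 1
¬(a ⇒ b) = ¬1 = 0
¬(a ⇒ b) + (a · c) = 0 + 1/4 = 1/4
(a · c) ⇒ (¬(a ⇒ b) + (a · c)) = 1/4 ⇒ 1/4 = 1
and checking the remaining 124 assignments likewise gives ≥ 1 in every case.

Yes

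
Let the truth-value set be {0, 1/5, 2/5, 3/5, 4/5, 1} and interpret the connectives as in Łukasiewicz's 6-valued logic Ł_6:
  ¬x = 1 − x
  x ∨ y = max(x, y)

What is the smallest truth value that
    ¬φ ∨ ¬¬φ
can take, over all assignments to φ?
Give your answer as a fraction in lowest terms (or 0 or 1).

3/5

Take φ = 2/5:
¬φ = ¬2/5 = 3/5
¬φ = ¬2/5 = 3/5
¬¬φ = ¬3/5 = 2/5
¬φ ∨ ¬¬φ = 3/5 ∨ 2/5 = 3/5
No assignment yields a value below 3/5, so this is the minimum.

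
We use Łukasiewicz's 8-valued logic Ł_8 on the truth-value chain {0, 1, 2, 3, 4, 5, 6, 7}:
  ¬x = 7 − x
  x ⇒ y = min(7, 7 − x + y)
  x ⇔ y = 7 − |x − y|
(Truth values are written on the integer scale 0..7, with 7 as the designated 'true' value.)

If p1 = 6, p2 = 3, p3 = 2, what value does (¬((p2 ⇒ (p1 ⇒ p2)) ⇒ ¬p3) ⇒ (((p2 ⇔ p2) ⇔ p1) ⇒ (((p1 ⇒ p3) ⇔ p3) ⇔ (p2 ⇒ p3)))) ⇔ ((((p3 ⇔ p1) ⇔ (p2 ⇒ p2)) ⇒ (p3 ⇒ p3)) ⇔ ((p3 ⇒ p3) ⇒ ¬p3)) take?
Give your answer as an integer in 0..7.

p1 ⇒ p2 = 6 ⇒ 3 = 4
p2 ⇒ (p1 ⇒ p2) = 3 ⇒ 4 = 7
¬p3 = ¬2 = 5
(p2 ⇒ (p1 ⇒ p2)) ⇒ ¬p3 = 7 ⇒ 5 = 5
¬((p2 ⇒ (p1 ⇒ p2)) ⇒ ¬p3) = ¬5 = 2
p2 ⇔ p2 = 3 ⇔ 3 = 7
(p2 ⇔ p2) ⇔ p1 = 7 ⇔ 6 = 6
p1 ⇒ p3 = 6 ⇒ 2 = 3
(p1 ⇒ p3) ⇔ p3 = 3 ⇔ 2 = 6
p2 ⇒ p3 = 3 ⇒ 2 = 6
((p1 ⇒ p3) ⇔ p3) ⇔ (p2 ⇒ p3) = 6 ⇔ 6 = 7
((p2 ⇔ p2) ⇔ p1) ⇒ (((p1 ⇒ p3) ⇔ p3) ⇔ (p2 ⇒ p3)) = 6 ⇒ 7 = 7
¬((p2 ⇒ (p1 ⇒ p2)) ⇒ ¬p3) ⇒ (((p2 ⇔ p2) ⇔ p1) ⇒ (((p1 ⇒ p3) ⇔ p3) ⇔ (p2 ⇒ p3))) = 2 ⇒ 7 = 7
p3 ⇔ p1 = 2 ⇔ 6 = 3
p2 ⇒ p2 = 3 ⇒ 3 = 7
(p3 ⇔ p1) ⇔ (p2 ⇒ p2) = 3 ⇔ 7 = 3
p3 ⇒ p3 = 2 ⇒ 2 = 7
((p3 ⇔ p1) ⇔ (p2 ⇒ p2)) ⇒ (p3 ⇒ p3) = 3 ⇒ 7 = 7
p3 ⇒ p3 = 2 ⇒ 2 = 7
¬p3 = ¬2 = 5
(p3 ⇒ p3) ⇒ ¬p3 = 7 ⇒ 5 = 5
(((p3 ⇔ p1) ⇔ (p2 ⇒ p2)) ⇒ (p3 ⇒ p3)) ⇔ ((p3 ⇒ p3) ⇒ ¬p3) = 7 ⇔ 5 = 5
(¬((p2 ⇒ (p1 ⇒ p2)) ⇒ ¬p3) ⇒ (((p2 ⇔ p2) ⇔ p1) ⇒ (((p1 ⇒ p3) ⇔ p3) ⇔ (p2 ⇒ p3)))) ⇔ ((((p3 ⇔ p1) ⇔ (p2 ⇒ p2)) ⇒ (p3 ⇒ p3)) ⇔ ((p3 ⇒ p3) ⇒ ¬p3)) = 7 ⇔ 5 = 5

5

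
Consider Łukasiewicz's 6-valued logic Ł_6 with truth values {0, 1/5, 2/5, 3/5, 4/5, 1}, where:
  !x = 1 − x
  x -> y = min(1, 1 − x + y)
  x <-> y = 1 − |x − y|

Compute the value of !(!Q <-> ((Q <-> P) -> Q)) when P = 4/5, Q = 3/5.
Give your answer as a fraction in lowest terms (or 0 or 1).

!Q = !3/5 = 2/5
Q <-> P = 3/5 <-> 4/5 = 4/5
(Q <-> P) -> Q = 4/5 -> 3/5 = 4/5
!Q <-> ((Q <-> P) -> Q) = 2/5 <-> 4/5 = 3/5
!(!Q <-> ((Q <-> P) -> Q)) = !3/5 = 2/5

2/5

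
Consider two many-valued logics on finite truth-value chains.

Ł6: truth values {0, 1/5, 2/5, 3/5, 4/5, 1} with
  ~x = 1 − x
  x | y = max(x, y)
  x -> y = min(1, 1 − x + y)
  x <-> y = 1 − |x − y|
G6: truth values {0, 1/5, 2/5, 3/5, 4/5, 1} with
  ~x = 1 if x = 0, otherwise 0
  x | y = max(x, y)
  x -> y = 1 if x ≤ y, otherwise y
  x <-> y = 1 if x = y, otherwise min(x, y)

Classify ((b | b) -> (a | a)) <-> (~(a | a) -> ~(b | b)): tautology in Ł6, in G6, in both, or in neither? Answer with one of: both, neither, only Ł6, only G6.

In Ł6: every assignment gives 1 — tautology.
In G6: at a = 1/5, b = 2/5 the value is 1/5 — not a tautology.

only Ł6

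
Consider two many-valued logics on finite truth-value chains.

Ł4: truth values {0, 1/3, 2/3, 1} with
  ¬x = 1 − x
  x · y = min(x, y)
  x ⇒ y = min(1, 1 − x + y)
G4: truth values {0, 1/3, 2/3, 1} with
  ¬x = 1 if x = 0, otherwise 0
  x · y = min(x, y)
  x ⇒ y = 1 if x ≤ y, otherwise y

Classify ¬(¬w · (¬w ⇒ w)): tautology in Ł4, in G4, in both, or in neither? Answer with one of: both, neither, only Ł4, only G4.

only G4

In Ł4: at w = 1/3 the value is 1/3 — not a tautology.
In G4: every assignment gives 1 — tautology.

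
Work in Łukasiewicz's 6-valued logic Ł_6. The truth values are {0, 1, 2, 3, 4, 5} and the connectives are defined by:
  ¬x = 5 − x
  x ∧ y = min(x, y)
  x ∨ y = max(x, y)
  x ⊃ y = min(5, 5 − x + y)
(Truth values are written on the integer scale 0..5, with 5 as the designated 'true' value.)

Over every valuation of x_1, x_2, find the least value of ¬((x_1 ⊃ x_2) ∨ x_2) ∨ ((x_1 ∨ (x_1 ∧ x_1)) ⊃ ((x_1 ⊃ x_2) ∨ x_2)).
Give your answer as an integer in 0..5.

3

Take x_1 = 4, x_2 = 1:
x_1 ⊃ x_2 = 4 ⊃ 1 = 2
(x_1 ⊃ x_2) ∨ x_2 = 2 ∨ 1 = 2
¬((x_1 ⊃ x_2) ∨ x_2) = ¬2 = 3
x_1 ∧ x_1 = 4 ∧ 4 = 4
x_1 ∨ (x_1 ∧ x_1) = 4 ∨ 4 = 4
x_1 ⊃ x_2 = 4 ⊃ 1 = 2
(x_1 ⊃ x_2) ∨ x_2 = 2 ∨ 1 = 2
(x_1 ∨ (x_1 ∧ x_1)) ⊃ ((x_1 ⊃ x_2) ∨ x_2) = 4 ⊃ 2 = 3
¬((x_1 ⊃ x_2) ∨ x_2) ∨ ((x_1 ∨ (x_1 ∧ x_1)) ⊃ ((x_1 ⊃ x_2) ∨ x_2)) = 3 ∨ 3 = 3
No assignment yields a value below 3, so this is the minimum.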